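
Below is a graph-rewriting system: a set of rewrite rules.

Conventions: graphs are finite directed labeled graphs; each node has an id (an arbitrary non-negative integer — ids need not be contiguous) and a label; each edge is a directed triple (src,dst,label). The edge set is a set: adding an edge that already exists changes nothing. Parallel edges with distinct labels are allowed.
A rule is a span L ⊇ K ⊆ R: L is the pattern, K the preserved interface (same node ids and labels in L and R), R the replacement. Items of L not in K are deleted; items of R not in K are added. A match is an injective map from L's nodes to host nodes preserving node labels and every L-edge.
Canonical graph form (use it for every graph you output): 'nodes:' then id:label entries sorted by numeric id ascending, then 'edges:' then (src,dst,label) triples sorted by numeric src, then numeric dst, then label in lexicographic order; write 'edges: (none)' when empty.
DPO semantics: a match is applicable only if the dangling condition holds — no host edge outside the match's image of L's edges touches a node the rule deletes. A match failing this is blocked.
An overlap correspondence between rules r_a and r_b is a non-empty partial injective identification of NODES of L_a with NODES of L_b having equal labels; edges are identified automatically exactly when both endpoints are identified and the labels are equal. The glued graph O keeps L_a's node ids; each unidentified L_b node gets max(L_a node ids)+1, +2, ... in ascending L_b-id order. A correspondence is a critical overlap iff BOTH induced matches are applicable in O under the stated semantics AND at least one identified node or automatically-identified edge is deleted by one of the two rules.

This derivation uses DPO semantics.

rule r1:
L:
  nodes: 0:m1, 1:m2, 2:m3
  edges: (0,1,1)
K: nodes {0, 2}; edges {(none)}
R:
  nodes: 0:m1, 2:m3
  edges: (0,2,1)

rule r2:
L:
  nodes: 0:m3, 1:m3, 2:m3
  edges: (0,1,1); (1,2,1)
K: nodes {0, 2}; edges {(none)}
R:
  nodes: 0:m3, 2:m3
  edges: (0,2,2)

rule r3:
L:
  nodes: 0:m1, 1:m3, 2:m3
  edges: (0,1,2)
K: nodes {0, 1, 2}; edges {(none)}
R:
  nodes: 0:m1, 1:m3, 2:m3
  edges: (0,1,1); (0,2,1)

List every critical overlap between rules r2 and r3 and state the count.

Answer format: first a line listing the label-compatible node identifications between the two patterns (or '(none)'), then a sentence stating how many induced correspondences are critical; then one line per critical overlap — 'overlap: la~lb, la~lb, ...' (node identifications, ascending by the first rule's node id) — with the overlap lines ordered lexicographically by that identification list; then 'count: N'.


label-compatible node identifications between L(r2) and L(r3): 0~1, 0~2, 1~1, 1~2, 2~1, 2~2
3 of the induced correspondences are critical overlaps of r2 and r3.
overlap: 0~1, 1~2
overlap: 1~2
overlap: 1~2, 2~1
count: 3


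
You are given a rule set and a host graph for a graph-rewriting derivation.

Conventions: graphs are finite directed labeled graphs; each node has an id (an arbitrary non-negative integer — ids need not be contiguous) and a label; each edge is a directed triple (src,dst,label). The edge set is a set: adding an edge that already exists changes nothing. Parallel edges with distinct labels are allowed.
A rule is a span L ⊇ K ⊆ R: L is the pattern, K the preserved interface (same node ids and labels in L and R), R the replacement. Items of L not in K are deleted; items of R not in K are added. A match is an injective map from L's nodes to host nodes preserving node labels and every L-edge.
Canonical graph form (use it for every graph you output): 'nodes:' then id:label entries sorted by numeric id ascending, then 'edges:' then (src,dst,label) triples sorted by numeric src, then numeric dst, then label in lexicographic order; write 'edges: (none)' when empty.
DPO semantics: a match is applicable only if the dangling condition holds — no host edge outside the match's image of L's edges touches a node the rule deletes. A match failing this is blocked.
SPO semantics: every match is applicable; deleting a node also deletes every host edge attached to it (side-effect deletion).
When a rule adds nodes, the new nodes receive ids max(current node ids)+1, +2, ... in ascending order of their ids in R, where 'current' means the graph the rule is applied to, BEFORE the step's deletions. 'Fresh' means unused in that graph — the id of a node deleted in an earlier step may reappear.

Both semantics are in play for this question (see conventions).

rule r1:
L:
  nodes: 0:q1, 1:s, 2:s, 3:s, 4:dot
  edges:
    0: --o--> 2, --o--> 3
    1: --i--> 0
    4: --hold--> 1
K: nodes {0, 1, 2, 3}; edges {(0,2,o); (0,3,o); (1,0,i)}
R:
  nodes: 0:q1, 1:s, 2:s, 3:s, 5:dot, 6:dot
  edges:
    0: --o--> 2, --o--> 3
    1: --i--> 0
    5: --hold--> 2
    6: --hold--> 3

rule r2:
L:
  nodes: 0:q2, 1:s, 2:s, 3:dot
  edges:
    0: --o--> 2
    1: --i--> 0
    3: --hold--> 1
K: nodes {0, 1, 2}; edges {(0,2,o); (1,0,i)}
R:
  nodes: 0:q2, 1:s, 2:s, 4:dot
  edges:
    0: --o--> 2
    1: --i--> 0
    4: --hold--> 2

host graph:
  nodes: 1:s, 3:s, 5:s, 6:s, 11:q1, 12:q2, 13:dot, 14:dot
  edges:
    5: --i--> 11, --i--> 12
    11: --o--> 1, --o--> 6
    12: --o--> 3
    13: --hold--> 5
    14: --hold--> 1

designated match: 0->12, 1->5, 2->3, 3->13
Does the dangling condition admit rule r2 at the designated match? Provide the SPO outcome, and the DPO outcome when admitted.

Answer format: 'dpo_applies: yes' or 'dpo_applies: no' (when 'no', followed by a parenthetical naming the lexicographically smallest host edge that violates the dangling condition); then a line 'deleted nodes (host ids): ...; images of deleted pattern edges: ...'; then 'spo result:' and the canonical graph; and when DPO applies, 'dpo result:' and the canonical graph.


dpo_applies: yes
deleted nodes (host ids): 13; images of deleted pattern edges: (13,5,hold)
spo result:
nodes: 1:s, 3:s, 5:s, 6:s, 11:q1, 12:q2, 14:dot, 15:dot
edges: (5,11,i); (5,12,i); (11,1,o); (11,6,o); (12,3,o); (14,1,hold); (15,3,hold)
dpo result:
nodes: 1:s, 3:s, 5:s, 6:s, 11:q1, 12:q2, 14:dot, 15:dot
edges: (5,11,i); (5,12,i); (11,1,o); (11,6,o); (12,3,o); (14,1,hold); (15,3,hold)


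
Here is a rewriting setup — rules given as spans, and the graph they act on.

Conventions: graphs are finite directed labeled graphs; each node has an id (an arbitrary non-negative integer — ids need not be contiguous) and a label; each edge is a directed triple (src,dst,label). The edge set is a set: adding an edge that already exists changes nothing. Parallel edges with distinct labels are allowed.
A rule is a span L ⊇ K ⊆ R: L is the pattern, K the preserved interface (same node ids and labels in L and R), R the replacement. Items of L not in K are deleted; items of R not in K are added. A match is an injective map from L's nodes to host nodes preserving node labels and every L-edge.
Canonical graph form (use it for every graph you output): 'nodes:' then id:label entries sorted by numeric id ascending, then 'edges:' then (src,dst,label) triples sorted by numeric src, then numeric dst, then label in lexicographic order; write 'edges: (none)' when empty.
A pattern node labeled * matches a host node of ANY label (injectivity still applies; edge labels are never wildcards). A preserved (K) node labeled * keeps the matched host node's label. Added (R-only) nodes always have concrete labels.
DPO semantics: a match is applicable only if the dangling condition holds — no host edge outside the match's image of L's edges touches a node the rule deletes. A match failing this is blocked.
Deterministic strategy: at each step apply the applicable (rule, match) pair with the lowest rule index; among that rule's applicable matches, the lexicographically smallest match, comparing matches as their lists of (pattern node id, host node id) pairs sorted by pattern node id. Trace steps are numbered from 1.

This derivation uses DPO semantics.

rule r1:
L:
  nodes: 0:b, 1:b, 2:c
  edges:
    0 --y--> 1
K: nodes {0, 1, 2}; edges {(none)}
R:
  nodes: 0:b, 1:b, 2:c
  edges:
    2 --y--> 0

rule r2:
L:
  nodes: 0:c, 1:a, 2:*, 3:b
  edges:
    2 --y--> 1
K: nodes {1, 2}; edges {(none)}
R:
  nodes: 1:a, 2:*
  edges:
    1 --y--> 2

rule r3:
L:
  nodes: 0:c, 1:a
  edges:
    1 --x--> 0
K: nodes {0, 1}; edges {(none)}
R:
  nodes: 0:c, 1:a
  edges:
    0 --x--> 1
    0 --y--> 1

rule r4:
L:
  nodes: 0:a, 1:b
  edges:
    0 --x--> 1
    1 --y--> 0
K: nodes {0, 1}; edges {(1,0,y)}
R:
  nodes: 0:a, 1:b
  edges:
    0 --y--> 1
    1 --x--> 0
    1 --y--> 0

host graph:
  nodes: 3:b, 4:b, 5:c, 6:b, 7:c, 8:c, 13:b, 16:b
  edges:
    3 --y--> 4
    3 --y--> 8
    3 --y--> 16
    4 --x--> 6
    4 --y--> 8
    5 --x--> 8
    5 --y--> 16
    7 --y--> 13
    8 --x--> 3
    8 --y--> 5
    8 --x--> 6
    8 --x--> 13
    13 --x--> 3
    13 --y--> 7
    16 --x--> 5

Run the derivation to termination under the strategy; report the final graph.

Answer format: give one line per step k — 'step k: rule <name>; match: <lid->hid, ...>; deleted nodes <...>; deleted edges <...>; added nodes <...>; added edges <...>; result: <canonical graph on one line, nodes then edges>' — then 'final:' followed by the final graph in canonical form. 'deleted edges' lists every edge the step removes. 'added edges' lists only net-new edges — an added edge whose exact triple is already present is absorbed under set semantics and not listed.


step 1: rule r1; match: 0->3, 1->4, 2->5; deleted nodes (none); deleted edges (3,4,y); added nodes (none); added edges (5,3,y); result: nodes: 3:b, 4:b, 5:c, 6:b, 7:c, 8:c, 13:b, 16:b edges: (3,8,y); (3,16,y); (4,6,x); (4,8,y); (5,3,y); (5,8,x); (5,16,y); (7,13,y); (8,3,x); (8,5,y); (8,6,x); (8,13,x); (13,3,x); (13,7,y); (16,5,x)
step 2: rule r1; match: 0->3, 1->16, 2->5; deleted nodes (none); deleted edges (3,16,y); added nodes (none); added edges (none); result: nodes: 3:b, 4:b, 5:c, 6:b, 7:c, 8:c, 13:b, 16:b edges: (3,8,y); (4,6,x); (4,8,y); (5,3,y); (5,8,x); (5,16,y); (7,13,y); (8,3,x); (8,5,y); (8,6,x); (8,13,x); (13,3,x); (13,7,y); (16,5,x)
final:
nodes: 3:b, 4:b, 5:c, 6:b, 7:c, 8:c, 13:b, 16:b
edges: (3,8,y); (4,6,x); (4,8,y); (5,3,y); (5,8,x); (5,16,y); (7,13,y); (8,3,x); (8,5,y); (8,6,x); (8,13,x); (13,3,x); (13,7,y); (16,5,x)


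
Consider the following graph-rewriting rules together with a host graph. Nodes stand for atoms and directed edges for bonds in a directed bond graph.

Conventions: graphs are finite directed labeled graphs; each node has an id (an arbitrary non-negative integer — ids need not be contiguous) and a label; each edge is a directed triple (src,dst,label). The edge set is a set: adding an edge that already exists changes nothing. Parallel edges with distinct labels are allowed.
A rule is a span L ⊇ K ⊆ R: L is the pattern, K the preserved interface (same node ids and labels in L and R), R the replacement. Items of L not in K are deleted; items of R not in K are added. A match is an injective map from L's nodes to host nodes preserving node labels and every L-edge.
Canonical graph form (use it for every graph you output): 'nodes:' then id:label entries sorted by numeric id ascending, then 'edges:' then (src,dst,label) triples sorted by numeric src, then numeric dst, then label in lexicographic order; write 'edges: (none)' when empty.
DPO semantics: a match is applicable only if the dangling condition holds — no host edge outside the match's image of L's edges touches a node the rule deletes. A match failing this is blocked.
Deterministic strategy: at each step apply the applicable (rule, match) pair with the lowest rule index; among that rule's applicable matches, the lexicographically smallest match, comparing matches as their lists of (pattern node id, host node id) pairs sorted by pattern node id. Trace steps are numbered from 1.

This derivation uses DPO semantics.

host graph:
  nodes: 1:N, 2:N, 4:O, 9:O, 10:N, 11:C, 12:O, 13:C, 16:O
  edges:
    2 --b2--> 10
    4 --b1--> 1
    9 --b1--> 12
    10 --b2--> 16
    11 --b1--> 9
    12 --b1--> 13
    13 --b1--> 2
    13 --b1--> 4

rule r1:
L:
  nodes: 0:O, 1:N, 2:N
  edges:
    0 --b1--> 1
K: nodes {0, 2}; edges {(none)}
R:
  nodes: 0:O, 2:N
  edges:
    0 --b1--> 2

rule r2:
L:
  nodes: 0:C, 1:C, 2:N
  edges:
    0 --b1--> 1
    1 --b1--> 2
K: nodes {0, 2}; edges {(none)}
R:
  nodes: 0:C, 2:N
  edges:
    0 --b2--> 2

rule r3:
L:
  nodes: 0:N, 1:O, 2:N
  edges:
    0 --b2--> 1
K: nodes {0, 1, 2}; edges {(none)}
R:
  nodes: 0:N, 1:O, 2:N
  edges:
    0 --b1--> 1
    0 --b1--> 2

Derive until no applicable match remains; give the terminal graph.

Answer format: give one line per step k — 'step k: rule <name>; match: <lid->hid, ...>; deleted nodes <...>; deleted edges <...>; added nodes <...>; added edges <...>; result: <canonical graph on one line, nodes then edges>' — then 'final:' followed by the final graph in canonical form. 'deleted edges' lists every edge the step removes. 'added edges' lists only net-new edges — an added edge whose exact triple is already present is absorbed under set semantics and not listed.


step 1: rule r1; match: 0->4, 1->1, 2->2; deleted nodes 1; deleted edges (4,1,b1); added nodes (none); added edges (4,2,b1); result: nodes: 2:N, 4:O, 9:O, 10:N, 11:C, 12:O, 13:C, 16:O edges: (2,10,b2); (4,2,b1); (9,12,b1); (10,16,b2); (11,9,b1); (12,13,b1); (13,2,b1); (13,4,b1)
step 2: rule r3; match: 0->10, 1->16, 2->2; deleted nodes (none); deleted edges (10,16,b2); added nodes (none); added edges (10,2,b1); (10,16,b1); result: nodes: 2:N, 4:O, 9:O, 10:N, 11:C, 12:O, 13:C, 16:O edges: (2,10,b2); (4,2,b1); (9,12,b1); (10,2,b1); (10,16,b1); (11,9,b1); (12,13,b1); (13,2,b1); (13,4,b1)
final:
nodes: 2:N, 4:O, 9:O, 10:N, 11:C, 12:O, 13:C, 16:O
edges: (2,10,b2); (4,2,b1); (9,12,b1); (10,2,b1); (10,16,b1); (11,9,b1); (12,13,b1); (13,2,b1); (13,4,b1)


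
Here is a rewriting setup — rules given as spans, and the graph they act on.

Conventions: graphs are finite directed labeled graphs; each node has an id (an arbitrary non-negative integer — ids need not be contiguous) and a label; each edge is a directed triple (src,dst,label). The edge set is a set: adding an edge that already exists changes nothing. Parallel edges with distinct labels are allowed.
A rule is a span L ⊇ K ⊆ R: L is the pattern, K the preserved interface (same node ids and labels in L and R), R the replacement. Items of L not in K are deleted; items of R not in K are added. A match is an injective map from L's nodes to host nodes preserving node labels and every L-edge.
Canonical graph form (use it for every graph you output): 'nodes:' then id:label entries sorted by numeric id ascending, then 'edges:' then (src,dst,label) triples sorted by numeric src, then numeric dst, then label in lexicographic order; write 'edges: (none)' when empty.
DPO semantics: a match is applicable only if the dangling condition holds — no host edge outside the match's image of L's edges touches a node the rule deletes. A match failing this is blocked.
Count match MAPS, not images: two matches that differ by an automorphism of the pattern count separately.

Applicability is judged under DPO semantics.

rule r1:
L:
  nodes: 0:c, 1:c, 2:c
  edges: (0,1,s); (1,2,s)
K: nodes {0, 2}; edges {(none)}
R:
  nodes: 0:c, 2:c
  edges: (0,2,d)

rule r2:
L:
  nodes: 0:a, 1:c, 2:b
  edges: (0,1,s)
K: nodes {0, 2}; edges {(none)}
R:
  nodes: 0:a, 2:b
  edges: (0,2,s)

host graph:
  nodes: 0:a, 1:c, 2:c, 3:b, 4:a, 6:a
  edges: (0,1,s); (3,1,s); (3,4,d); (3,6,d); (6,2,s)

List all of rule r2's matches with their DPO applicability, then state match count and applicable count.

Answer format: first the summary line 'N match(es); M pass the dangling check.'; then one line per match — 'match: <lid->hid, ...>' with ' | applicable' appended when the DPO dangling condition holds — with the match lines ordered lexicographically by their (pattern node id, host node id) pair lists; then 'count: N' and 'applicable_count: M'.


2 match(es); 1 pass the dangling check.
match: 0->0, 1->1, 2->3
match: 0->6, 1->2, 2->3 | applicable
count: 2
applicable_count: 1


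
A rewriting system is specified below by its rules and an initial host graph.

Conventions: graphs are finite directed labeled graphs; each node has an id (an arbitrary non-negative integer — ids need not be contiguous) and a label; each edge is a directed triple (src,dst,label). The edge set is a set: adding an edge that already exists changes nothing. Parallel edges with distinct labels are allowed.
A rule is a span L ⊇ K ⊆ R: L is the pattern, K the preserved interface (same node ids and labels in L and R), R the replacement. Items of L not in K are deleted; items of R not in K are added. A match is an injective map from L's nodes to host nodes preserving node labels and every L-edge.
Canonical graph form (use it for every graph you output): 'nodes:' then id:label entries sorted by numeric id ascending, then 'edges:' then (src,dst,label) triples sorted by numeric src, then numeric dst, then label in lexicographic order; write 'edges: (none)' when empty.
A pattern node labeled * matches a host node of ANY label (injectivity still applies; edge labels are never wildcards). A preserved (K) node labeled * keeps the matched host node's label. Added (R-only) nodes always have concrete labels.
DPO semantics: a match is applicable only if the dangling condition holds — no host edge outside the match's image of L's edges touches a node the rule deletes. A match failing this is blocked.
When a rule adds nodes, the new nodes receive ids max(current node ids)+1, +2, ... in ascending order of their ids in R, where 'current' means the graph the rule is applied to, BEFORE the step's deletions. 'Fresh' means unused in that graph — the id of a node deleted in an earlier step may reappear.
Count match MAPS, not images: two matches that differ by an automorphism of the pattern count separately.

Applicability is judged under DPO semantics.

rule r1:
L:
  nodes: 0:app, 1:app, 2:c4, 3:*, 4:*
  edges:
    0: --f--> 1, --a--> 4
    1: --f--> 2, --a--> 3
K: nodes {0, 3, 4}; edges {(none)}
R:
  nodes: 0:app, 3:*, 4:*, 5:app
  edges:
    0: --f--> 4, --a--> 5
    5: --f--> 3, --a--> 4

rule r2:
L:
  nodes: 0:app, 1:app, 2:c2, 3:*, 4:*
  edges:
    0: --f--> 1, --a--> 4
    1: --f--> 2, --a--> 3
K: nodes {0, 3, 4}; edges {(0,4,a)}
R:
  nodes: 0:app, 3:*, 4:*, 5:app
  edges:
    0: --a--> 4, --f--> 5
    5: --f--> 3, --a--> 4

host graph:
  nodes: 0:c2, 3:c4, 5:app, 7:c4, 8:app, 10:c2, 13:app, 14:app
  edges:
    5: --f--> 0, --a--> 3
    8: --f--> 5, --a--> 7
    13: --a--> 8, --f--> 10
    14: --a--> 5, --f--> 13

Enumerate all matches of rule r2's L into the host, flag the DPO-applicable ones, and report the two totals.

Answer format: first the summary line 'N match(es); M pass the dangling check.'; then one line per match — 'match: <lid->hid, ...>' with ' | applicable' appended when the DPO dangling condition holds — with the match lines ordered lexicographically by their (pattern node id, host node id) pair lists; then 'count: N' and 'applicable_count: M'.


2 match(es); 1 pass the dangling check.
match: 0->8, 1->5, 2->0, 3->3, 4->7
match: 0->14, 1->13, 2->10, 3->8, 4->5 | applicable
count: 2
applicable_count: 1


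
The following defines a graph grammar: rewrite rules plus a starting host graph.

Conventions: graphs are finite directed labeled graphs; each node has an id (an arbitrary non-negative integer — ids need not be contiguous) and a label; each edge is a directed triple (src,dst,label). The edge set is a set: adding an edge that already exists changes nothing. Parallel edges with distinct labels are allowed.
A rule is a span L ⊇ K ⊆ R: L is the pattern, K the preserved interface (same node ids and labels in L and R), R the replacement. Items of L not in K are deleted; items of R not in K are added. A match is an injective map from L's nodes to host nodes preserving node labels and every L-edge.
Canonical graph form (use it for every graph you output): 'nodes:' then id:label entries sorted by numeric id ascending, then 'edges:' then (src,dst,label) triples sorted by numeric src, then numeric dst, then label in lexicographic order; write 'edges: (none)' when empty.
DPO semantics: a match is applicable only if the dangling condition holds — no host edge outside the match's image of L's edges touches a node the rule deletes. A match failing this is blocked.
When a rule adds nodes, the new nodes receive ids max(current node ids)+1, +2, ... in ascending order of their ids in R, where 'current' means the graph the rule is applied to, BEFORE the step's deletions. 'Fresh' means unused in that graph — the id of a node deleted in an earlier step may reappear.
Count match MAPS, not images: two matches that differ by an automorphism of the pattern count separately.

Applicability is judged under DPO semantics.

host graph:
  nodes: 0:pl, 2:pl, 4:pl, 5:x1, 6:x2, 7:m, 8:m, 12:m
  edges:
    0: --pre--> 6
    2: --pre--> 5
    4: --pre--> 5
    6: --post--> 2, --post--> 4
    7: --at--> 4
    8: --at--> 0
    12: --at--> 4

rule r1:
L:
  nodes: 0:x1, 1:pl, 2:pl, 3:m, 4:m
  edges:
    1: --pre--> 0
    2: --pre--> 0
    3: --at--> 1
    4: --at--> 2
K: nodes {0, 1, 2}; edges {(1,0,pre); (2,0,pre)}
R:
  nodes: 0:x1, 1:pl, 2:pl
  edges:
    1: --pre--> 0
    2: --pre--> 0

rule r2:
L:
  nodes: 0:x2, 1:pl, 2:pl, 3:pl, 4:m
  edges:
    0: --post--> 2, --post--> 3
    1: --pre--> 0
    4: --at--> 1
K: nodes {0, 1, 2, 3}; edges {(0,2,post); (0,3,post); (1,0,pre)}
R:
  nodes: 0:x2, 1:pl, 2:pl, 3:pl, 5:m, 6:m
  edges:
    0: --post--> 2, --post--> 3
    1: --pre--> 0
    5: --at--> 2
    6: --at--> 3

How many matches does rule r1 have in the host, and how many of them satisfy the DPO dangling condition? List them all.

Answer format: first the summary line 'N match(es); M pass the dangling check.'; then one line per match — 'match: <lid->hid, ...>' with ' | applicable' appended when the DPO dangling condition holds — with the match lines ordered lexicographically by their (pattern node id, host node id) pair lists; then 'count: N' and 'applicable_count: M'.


0 match(es); 0 pass the dangling check.
count: 0
applicable_count: 0


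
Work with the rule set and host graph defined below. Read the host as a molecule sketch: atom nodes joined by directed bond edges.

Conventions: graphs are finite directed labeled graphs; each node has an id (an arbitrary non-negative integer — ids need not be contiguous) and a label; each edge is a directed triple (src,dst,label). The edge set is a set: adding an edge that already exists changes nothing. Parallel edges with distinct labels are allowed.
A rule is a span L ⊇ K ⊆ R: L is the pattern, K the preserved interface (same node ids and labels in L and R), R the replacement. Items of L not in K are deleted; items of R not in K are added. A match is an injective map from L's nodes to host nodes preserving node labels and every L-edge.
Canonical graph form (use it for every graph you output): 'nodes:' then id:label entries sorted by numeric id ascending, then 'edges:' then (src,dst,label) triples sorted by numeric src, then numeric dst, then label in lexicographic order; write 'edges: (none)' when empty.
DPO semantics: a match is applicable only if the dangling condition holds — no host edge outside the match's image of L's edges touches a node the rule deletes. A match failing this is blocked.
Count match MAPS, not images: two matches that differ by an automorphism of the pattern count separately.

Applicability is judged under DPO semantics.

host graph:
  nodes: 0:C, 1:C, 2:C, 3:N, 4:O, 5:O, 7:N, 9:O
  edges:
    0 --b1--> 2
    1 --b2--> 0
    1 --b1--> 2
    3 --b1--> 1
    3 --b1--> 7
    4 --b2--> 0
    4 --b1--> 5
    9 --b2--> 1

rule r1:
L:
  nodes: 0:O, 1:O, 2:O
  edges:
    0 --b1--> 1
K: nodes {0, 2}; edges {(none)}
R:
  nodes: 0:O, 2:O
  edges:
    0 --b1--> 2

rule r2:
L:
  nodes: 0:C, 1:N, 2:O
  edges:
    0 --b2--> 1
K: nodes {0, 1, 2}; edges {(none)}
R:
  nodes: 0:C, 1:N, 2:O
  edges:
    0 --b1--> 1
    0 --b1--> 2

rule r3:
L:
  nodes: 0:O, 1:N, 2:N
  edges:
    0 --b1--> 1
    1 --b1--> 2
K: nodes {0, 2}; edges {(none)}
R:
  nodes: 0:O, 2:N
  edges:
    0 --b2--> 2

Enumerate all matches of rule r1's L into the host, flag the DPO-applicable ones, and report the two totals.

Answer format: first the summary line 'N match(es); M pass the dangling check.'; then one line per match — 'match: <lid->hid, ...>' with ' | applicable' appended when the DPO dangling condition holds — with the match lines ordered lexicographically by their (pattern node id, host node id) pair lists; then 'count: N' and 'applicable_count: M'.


1 match(es); 1 pass the dangling check.
match: 0->4, 1->5, 2->9 | applicable
count: 1
applicable_count: 1


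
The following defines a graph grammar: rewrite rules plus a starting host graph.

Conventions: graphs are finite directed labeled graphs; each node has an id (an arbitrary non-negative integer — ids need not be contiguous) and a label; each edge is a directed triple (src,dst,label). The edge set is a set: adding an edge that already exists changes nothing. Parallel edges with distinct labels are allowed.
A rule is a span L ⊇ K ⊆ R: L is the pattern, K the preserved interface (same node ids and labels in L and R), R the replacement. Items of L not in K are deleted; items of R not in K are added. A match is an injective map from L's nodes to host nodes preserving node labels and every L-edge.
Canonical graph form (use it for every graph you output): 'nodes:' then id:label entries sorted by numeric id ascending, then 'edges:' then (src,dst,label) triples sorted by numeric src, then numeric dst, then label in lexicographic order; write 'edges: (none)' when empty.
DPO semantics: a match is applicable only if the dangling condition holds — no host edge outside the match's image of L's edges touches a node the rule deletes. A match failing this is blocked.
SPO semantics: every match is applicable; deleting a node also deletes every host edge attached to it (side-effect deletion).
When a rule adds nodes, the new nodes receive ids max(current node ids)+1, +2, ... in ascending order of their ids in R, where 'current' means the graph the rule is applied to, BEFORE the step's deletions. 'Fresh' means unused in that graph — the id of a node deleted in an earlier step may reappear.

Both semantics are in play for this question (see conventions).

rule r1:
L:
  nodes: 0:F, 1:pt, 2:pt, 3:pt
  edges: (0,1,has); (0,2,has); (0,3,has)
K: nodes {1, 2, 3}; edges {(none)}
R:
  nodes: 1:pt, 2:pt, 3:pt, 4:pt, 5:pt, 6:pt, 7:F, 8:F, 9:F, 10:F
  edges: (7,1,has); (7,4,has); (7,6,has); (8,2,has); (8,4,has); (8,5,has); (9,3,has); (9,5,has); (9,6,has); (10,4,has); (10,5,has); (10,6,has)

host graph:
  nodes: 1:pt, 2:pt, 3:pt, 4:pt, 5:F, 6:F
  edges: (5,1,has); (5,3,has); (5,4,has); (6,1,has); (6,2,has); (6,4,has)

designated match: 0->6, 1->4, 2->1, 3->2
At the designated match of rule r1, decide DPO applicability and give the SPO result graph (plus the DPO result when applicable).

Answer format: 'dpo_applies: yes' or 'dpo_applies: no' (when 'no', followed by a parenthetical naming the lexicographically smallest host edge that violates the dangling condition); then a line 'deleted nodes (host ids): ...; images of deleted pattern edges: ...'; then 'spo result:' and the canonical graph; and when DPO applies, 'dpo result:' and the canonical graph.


dpo_applies: yes
deleted nodes (host ids): 6; images of deleted pattern edges: (6,1,has); (6,2,has); (6,4,has)
spo result:
nodes: 1:pt, 2:pt, 3:pt, 4:pt, 5:F, 7:pt, 8:pt, 9:pt, 10:F, 11:F, 12:F, 13:F
edges: (5,1,has); (5,3,has); (5,4,has); (10,4,has); (10,7,has); (10,9,has); (11,1,has); (11,7,has); (11,8,has); (12,2,has); (12,8,has); (12,9,has); (13,7,has); (13,8,has); (13,9,has)
dpo result:
nodes: 1:pt, 2:pt, 3:pt, 4:pt, 5:F, 7:pt, 8:pt, 9:pt, 10:F, 11:F, 12:F, 13:F
edges: (5,1,has); (5,3,has); (5,4,has); (10,4,has); (10,7,has); (10,9,has); (11,1,has); (11,7,has); (11,8,has); (12,2,has); (12,8,has); (12,9,has); (13,7,has); (13,8,has); (13,9,has)


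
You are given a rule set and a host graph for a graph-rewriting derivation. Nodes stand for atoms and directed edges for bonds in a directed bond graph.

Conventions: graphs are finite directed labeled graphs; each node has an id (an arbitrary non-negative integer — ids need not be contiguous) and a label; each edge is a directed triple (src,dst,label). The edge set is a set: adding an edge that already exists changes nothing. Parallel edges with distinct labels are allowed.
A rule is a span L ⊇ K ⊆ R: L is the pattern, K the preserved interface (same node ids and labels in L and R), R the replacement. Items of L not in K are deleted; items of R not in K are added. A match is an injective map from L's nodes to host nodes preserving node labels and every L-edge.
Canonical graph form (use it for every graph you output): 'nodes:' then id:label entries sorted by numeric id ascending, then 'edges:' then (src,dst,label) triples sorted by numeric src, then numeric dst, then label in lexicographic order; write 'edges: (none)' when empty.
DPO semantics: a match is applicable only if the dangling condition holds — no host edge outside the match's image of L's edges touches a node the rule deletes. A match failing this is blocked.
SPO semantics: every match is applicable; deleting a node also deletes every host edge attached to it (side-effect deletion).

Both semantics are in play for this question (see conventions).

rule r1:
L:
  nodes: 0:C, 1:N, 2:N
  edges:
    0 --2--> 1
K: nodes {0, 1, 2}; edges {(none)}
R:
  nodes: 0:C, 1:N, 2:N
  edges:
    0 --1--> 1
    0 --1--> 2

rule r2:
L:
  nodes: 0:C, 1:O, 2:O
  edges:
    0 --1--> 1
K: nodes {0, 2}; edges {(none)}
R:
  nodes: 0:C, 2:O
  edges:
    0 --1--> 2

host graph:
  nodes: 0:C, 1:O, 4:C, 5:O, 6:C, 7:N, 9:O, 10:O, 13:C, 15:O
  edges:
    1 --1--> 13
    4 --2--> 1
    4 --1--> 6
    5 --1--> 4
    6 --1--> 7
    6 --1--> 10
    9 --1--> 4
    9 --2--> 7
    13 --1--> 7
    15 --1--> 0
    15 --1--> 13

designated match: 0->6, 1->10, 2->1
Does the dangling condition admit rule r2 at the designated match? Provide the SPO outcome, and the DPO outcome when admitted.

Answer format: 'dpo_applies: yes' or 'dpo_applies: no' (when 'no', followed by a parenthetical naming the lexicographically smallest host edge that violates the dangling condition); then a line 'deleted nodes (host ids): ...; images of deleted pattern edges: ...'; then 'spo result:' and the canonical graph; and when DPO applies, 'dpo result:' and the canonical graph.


dpo_applies: yes
deleted nodes (host ids): 10; images of deleted pattern edges: (6,10,1)
spo result:
nodes: 0:C, 1:O, 4:C, 5:O, 6:C, 7:N, 9:O, 13:C, 15:O
edges: (1,13,1); (4,1,2); (4,6,1); (5,4,1); (6,1,1); (6,7,1); (9,4,1); (9,7,2); (13,7,1); (15,0,1); (15,13,1)
dpo result:
nodes: 0:C, 1:O, 4:C, 5:O, 6:C, 7:N, 9:O, 13:C, 15:O
edges: (1,13,1); (4,1,2); (4,6,1); (5,4,1); (6,1,1); (6,7,1); (9,4,1); (9,7,2); (13,7,1); (15,0,1); (15,13,1)


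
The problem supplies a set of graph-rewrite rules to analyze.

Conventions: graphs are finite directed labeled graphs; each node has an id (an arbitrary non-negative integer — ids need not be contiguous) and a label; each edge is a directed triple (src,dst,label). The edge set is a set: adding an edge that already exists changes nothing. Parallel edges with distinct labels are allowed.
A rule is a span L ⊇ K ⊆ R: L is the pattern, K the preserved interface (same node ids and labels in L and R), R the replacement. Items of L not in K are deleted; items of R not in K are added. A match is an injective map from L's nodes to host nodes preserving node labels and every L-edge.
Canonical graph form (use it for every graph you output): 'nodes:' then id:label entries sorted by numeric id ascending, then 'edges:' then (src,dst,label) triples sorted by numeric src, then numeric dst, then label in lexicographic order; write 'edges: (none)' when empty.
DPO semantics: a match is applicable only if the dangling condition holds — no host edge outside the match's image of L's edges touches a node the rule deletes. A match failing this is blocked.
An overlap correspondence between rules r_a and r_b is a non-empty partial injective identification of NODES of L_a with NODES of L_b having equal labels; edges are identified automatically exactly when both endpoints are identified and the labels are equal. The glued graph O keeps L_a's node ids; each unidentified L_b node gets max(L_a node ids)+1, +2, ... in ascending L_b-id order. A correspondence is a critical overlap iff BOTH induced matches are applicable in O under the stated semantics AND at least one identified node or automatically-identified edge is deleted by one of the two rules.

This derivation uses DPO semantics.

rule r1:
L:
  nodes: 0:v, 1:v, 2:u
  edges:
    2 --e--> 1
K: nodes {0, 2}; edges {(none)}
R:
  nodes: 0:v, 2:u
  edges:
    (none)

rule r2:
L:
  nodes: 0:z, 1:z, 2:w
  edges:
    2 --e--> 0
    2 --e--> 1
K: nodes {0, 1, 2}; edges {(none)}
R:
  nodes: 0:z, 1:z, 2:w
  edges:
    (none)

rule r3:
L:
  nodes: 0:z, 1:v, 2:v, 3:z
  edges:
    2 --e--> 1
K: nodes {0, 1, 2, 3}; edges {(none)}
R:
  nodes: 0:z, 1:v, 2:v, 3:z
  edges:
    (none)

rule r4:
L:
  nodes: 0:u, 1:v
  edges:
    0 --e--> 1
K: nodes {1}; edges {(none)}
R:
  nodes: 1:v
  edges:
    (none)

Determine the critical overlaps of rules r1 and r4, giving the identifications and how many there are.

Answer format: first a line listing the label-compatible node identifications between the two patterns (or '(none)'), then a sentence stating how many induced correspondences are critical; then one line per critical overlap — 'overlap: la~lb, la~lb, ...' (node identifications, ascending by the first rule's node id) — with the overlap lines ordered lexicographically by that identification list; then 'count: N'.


label-compatible node identifications between L(r1) and L(r4): 0~1, 1~1, 2~0
1 of the induced correspondences is a critical overlap of r1 and r4.
overlap: 1~1, 2~0
count: 1


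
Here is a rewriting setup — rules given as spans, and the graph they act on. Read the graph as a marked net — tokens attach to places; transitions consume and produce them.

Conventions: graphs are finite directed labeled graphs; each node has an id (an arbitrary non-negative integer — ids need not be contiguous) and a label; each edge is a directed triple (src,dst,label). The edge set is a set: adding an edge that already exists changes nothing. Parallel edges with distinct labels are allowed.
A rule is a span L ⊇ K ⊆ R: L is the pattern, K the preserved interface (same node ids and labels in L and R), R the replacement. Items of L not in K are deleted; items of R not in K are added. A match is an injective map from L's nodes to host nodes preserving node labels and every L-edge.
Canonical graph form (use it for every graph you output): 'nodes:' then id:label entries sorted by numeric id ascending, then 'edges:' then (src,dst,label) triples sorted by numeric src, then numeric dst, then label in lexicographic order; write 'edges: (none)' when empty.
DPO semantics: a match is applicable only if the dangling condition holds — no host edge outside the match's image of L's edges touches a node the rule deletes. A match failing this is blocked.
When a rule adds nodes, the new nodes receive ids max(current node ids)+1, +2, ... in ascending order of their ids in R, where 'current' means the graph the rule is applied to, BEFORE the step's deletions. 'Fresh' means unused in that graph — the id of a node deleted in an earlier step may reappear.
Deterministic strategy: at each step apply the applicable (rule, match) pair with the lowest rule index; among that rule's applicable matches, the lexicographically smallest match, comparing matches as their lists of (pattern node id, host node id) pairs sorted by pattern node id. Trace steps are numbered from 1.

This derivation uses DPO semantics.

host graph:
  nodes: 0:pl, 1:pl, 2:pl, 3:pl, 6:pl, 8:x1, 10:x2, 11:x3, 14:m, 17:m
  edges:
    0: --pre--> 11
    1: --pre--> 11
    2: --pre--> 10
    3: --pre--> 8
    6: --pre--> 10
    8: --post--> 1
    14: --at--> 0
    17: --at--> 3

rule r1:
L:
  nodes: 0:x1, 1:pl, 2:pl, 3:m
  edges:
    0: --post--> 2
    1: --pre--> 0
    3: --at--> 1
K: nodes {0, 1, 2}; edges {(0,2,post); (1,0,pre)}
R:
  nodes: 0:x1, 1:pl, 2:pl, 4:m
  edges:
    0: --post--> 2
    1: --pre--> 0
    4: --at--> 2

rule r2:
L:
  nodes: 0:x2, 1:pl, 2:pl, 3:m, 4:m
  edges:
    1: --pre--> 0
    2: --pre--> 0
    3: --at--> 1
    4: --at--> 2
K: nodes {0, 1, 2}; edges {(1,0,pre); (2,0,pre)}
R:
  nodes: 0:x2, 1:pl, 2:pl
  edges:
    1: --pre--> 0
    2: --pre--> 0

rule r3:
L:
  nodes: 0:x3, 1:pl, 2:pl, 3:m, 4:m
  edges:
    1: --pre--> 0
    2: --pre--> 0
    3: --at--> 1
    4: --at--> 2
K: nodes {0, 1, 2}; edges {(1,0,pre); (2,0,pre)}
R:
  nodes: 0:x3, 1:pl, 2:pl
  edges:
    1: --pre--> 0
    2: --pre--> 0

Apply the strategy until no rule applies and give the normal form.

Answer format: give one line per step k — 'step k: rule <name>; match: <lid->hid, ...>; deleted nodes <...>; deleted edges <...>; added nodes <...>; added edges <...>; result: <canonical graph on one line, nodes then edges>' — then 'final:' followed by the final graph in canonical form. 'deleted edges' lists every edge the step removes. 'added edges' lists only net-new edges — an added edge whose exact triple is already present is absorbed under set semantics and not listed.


step 1: rule r1; match: 0->8, 1->3, 2->1, 3->17; deleted nodes 17; deleted edges (17,3,at); added nodes 18; added edges (18,1,at); result: nodes: 0:pl, 1:pl, 2:pl, 3:pl, 6:pl, 8:x1, 10:x2, 11:x3, 14:m, 18:m edges: (0,11,pre); (1,11,pre); (2,10,pre); (3,8,pre); (6,10,pre); (8,1,post); (14,0,at); (18,1,at)
step 2: rule r3; match: 0->11, 1->0, 2->1, 3->14, 4->18; deleted nodes 14, 18; deleted edges (14,0,at); (18,1,at); added nodes (none); added edges (none); result: nodes: 0:pl, 1:pl, 2:pl, 3:pl, 6:pl, 8:x1, 10:x2, 11:x3 edges: (0,11,pre); (1,11,pre); (2,10,pre); (3,8,pre); (6,10,pre); (8,1,post)
final:
nodes: 0:pl, 1:pl, 2:pl, 3:pl, 6:pl, 8:x1, 10:x2, 11:x3
edges: (0,11,pre); (1,11,pre); (2,10,pre); (3,8,pre); (6,10,pre); (8,1,post)


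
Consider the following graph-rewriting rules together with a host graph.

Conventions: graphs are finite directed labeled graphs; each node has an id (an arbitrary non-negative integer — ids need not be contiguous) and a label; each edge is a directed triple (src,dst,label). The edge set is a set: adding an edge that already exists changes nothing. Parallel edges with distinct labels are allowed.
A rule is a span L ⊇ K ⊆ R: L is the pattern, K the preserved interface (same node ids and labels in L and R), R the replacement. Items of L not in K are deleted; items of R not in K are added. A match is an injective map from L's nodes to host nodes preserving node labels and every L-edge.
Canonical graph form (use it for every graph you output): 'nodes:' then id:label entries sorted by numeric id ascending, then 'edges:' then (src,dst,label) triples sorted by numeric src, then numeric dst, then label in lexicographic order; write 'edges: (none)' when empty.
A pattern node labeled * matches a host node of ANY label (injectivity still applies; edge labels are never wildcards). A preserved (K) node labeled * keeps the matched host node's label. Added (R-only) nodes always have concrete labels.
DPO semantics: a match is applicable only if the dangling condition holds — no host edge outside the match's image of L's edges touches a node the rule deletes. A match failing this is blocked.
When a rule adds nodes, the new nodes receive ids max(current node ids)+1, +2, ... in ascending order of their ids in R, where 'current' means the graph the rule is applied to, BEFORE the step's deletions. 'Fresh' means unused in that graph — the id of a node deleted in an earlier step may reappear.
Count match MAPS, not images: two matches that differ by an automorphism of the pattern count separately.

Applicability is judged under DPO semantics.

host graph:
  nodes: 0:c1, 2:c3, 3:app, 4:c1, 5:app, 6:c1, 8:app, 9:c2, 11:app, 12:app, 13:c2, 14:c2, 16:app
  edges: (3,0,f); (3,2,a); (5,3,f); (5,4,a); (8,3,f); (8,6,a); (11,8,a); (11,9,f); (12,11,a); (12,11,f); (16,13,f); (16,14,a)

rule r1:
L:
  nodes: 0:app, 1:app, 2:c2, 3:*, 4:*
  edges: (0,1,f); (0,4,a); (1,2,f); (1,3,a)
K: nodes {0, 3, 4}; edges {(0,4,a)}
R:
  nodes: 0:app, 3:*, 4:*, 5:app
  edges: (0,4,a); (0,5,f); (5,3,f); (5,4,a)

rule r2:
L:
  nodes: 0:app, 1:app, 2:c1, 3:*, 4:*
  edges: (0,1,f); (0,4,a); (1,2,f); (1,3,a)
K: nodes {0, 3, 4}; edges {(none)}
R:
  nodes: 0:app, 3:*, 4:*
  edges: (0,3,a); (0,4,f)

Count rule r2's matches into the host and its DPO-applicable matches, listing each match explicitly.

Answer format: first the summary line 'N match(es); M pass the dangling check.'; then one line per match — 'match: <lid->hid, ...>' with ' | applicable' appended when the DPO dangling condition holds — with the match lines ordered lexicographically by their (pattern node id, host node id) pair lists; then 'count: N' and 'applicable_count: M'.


2 match(es); 0 pass the dangling check.
match: 0->5, 1->3, 2->0, 3->2, 4->4
match: 0->8, 1->3, 2->0, 3->2, 4->6
count: 2
applicable_count: 0
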